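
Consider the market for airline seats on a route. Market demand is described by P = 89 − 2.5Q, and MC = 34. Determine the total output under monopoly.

Q = 11

The monopolist equates marginal revenue to marginal cost: 89 − 5Q = 34, so Q = 11. From demand, P = 61.5.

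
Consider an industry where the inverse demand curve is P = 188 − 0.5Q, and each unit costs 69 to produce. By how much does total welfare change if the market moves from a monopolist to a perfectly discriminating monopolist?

Total welfare rises by 3540.25

The monopolist equates marginal revenue to marginal cost: 188 − Q = 69, so Q = 119. From demand, P = 128.5.
CS = ½·(188 − 128.5)·119 = 3540.25; PS = (128.5 − 69)·119 = 7080.5; TS = 10620.75.
With perfect price discrimination, output is the efficient level Q = 238 (where demand meets MC), but every buyer pays their willingness to pay: CS = 0 and PS = total surplus.
TS = 14161 (equal to competitive TS).
Change in total welfare: 14161 − 10620.75 = 3540.25.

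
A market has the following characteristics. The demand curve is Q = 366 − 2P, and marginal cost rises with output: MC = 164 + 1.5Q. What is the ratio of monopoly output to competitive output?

Q_m/Q_c = 0.8

Inverting demand: P = 183 − 0.5Q.
A monopolist chooses Q where MR = MC. MR = 183 − Q; setting this equal to 164 + 1.5Q gives Q = 7.6 and P = 179.2.
Competitive equilibrium sets price equal to marginal cost: 183 − 0.5Q = 164 + 1.5Q, so Q = 9.5 and P = 178.25.
Ratio Q_m/Q_c = 7.6/9.5 = 0.8.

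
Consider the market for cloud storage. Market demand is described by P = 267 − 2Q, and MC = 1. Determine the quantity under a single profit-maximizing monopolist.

The monopolist equates marginal revenue to marginal cost: 267 − 4Q = 1, so Q = 66.5. From demand, P = 134.

Q = 66.5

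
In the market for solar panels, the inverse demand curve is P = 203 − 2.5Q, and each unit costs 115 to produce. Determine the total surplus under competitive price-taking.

Competitive firms price at marginal cost: P = 115, giving Q = 35.2.
CS = ½·(203 − 115)·35.2 = 1548.8; PS = (115 − 115)·35.2 = 0; TS = 1548.8.

TS = 1548.8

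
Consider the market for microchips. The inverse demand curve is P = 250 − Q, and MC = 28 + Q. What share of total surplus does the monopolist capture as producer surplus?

PS/TS = 0.75

Monopoly sets MR = MC: 250 − 2Q = 28 + Q ⇒ Q = 74, P = 250 − 74 = 176.
CS = ½·(250 − 176)·74 = 2738.
PS = P·Q − VC(Q) = 176·74 − (28·74 + ½·1·74²) = 8214.
Share captured = PS/TS = 8214/10952 = 0.75.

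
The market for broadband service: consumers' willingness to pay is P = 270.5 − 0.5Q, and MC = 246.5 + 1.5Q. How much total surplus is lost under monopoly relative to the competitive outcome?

Under competition P = MC: 270.5 − 0.5Q = 246.5 + 1.5Q ⇒ Q = 12, P = 264.5.
A monopolist chooses Q where MR = MC. MR = 270.5 − Q; setting this equal to 246.5 + 1.5Q gives Q = 9.6 and P = 265.7.
CS = ½·(270.5 − 264.5)·12 = 36; PS = (264.5·12 − 246.5·12 − ½·1.5·12²) = 108; TS = 144.
CS = ½·(270.5 − 265.7)·9.6 = 23.04; PS = (265.7·9.6 − 246.5·9.6 − ½·1.5·9.6²) = 115.2; TS = 138.24.
DWL = 144 − 138.24 = 5.76.

DWL = 5.76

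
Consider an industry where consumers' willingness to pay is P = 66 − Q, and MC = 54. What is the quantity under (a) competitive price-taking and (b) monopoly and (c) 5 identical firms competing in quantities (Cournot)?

Under competition P = MC = 54, so Q = (66 − 54)/1 = 12.
A monopolist chooses Q where MR = MC. MR = 66 − 2Q; setting this equal to 54 gives Q = 6 and P = 60.
In a 5-firm Cournot equilibrium, symmetry and the first-order condition give q = (66 − 54)/(6) = 2. So Q = 10 and P = 56.

Competition: Q = 12; Monopoly: Q = 6; Cournot: Q = 10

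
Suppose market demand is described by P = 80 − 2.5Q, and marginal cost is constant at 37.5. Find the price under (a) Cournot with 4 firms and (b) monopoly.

Cournot: P = 46; Monopoly: P = 58.75

In a 4-firm Cournot equilibrium, symmetry and the first-order condition give q = (80 − 37.5)/(12.5) = 3.4. So Q = 13.6 and P = 46.
Monopoly sets MR = MC: 80 − 5Q = 37.5 ⇒ Q = 8.5, P = 80 − 2.5·8.5 = 58.75.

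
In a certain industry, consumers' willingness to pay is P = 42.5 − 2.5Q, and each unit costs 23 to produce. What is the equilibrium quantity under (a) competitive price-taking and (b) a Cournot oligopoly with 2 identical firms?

Competition: Q = 7.8; Cournot: Q = 5.2

Perfect competition: P = MC = 23, so 42.5 − 2.5Q = 23 and Q = 7.8.
Cournot with 2 identical firms: the symmetric best-response condition is 42.5 − 7.5q = 23. Each firm produces q = 2.6, total output Q = 5.2, price P = 29.5.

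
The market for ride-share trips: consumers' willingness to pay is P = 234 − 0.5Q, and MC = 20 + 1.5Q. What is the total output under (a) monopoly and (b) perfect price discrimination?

Monopoly: Q = 85.6; Perfect PD: Q = 107

A monopolist chooses Q where MR = MC. MR = 234 − Q; setting this equal to 20 + 1.5Q gives Q = 85.6 and P = 191.2.
Under first-degree price discrimination the firm charges each unit its demand price and produces up to where P = MC, i.e. Q = 107. Consumer surplus is zero; producer surplus equals total surplus.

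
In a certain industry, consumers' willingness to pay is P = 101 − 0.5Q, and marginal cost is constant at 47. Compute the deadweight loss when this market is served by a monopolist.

Perfect competition: P = MC = 47, so 101 − 0.5Q = 47 and Q = 108.
The monopolist equates marginal revenue to marginal cost: 101 − Q = 47, so Q = 54. From demand, P = 74.
DWL is the triangle between Q = 54 and Q = 108: ½·(108 − 54)·(74 − 47) = 729.

DWL = 729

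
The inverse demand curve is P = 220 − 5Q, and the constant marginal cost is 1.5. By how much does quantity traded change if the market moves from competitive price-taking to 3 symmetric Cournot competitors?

Perfect competition: P = MC = 1.5, so 220 − 5Q = 1.5 and Q = 43.7.
With 3 symmetric Cournot firms, each firm's FOC gives 220 − 20q = 1.5, so q = 10.925, Q = 3·10.925 = 32.775, and P = 56.125.
Change in quantity traded: 32.775 − 43.7 = −10.925.

Quantity traded falls by 10.925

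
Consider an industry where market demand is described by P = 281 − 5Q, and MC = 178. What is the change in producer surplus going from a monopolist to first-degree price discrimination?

Producer surplus rises by 530.45

The monopolist equates marginal revenue to marginal cost: 281 − 10Q = 178, so Q = 10.3. From demand, P = 229.5.
PS = (229.5 − 178)·10.3 = 530.45.
Under first-degree price discrimination the firm charges each unit its demand price and produces up to where P = MC, i.e. Q = 20.6. Consumer surplus is zero; producer surplus equals total surplus.
PS = ½·(281 − 178)·20.6 = 1060.9.
Change in producer surplus: 1060.9 − 530.45 = 530.45.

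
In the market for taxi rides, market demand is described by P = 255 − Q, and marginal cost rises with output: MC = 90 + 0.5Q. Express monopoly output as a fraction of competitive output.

The monopolist equates marginal revenue to marginal cost: 255 − 2Q = 90 + 0.5Q, so Q = 66. From demand, P = 189.
Competitive equilibrium sets price equal to marginal cost: 255 − Q = 90 + 0.5Q, so Q = 110 and P = 145.
Ratio Q_m/Q_c = 66/110 = 0.6.

Q_m/Q_c = 0.6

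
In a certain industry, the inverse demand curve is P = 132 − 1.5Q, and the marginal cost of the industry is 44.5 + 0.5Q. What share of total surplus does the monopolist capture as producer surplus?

PS/TS = 0.7

Monopoly sets MR = MC: 132 − 3Q = 44.5 + 0.5Q ⇒ Q = 25, P = 132 − 1.5·25 = 94.5.
CS = ½·(132 − 94.5)·25 = 468.75.
PS = P·Q − VC(Q) = 94.5·25 − (44.5·25 + ½·0.5·25²) = 1093.75.
Share captured = PS/TS = 1093.75/1562.5 = 0.7.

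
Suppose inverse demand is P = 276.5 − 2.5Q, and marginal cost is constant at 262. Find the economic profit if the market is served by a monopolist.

Profit = 21.025

The monopolist equates marginal revenue to marginal cost: 276.5 − 5Q = 262, so Q = 2.9. From demand, P = 269.25.
Profit = (269.25 − 262)·2.9 = 21.025.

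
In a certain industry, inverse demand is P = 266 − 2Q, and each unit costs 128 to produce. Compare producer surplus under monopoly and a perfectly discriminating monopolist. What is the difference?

The monopolist equates marginal revenue to marginal cost: 266 − 4Q = 128, so Q = 34.5. From demand, P = 197.
PS = (197 − 128)·34.5 = 2380.5.
Under first-degree price discrimination the firm charges each unit its demand price and produces up to where P = MC, i.e. Q = 69. Consumer surplus is zero; producer surplus equals total surplus.
PS = ½·(266 − 128)·69 = 4761.
Change in producer surplus: 4761 − 2380.5 = 2380.5.

Producer surplus rises by 2380.5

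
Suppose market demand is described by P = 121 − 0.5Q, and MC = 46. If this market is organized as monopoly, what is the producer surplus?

PS = 2812.5

The monopolist equates marginal revenue to marginal cost: 121 − Q = 46, so Q = 75. From demand, P = 83.5.
PS = (83.5 − 46)·75 = 2812.5.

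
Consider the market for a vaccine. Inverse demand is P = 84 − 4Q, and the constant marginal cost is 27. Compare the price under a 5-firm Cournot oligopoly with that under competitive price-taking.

Cournot with 5 identical firms: the symmetric best-response condition is 84 − 24q = 27. Each firm produces q = 2.375, total output Q = 11.875, price P = 36.5.
Under competition P = MC = 27, so Q = (84 − 27)/4 = 14.25.

Cournot: P = 36.5; Competition: P = 27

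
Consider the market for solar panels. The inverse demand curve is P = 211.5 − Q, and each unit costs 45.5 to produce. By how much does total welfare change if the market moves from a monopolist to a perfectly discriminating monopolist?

The monopolist equates marginal revenue to marginal cost: 211.5 − 2Q = 45.5, so Q = 83. From demand, P = 128.5.
CS = ½·(211.5 − 128.5)·83 = 3444.5; PS = (128.5 − 45.5)·83 = 6889; TS = 10333.5.
A perfectly discriminating monopolist sells every unit with P(Q) ≥ MC(Q), so output equals the competitive quantity Q = 166. Each buyer pays their reservation price, so CS = 0 and the firm captures all surplus.
TS = 13778 (equal to competitive TS).
Change in total welfare: 13778 − 10333.5 = 3444.5.

Total welfare rises by 3444.5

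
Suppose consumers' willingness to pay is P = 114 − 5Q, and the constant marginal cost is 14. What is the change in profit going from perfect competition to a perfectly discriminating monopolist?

Under competition P = MC = 14, so Q = (114 − 14)/5 = 20.
Profit = (14 − 14)·20 = 0.
A perfectly discriminating monopolist sells every unit with P(Q) ≥ MC(Q), so output equals the competitive quantity Q = 20. Each buyer pays their reservation price, so CS = 0 and the firm captures all surplus.
PS equals the full surplus area, 1000. Profit = 1000 = 1000.
Change in profit: 1000 − 0 = 1000.

π rises by 1000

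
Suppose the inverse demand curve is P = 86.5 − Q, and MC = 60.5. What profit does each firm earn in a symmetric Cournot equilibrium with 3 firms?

π_i = 42.25

Cournot with 3 identical firms: the symmetric best-response condition is 86.5 − 4q = 60.5. Each firm produces q = 6.5, total output Q = 19.5, price P = 67.
Each firm's profit = (67 − 60.5)·6.5 = 42.25.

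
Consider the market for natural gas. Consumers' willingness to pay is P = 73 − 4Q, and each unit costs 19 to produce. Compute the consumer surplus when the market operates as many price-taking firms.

CS = 364.5

Competitive firms price at marginal cost: P = 19, giving Q = 13.5.
CS = ½·(73 − 19)·13.5 = 364.5.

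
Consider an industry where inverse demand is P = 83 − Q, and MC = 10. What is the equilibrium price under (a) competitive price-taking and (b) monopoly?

Competition: P = 10; Monopoly: P = 46.5

Under competition P = MC = 10, so Q = (83 − 10)/1 = 73.
The monopolist equates marginal revenue to marginal cost: 83 − 2Q = 10, so Q = 36.5. From demand, P = 46.5.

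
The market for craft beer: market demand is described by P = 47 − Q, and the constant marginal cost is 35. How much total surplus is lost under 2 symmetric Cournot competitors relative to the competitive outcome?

DWL = 8

Perfect competition: P = MC = 35, so 47 − Q = 35 and Q = 12.
Cournot with 2 identical firms: the symmetric best-response condition is 47 − 3q = 35. Each firm produces q = 4, total output Q = 8, price P = 39.
DWL is the triangle between Q = 8 and Q = 12: ½·(12 − 8)·(39 − 35) = 8.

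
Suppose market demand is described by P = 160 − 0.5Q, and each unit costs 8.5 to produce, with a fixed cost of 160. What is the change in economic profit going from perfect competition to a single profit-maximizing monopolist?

Perfect competition: P = MC = 8.5, so 160 − 0.5Q = 8.5 and Q = 303.
Profit = (8.5 − 8.5)·303 − 160 = −160.
The monopolist equates marginal revenue to marginal cost: 160 − Q = 8.5, so Q = 151.5. From demand, P = 84.25.
Profit = (84.25 − 8.5)·151.5 − 160 = 11316.125.
Change in economic profit: 11316.125 − −160 = 11476.125.

π rises by 11476.125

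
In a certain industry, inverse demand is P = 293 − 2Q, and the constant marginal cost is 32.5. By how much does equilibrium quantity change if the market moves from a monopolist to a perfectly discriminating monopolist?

Equilibrium quantity rises by 65.125

Monopoly sets MR = MC: 293 − 4Q = 32.5 ⇒ Q = 65.125, P = 293 − 2·65.125 = 162.75.
A perfectly discriminating monopolist sells every unit with P(Q) ≥ MC(Q), so output equals the competitive quantity Q = 130.25. Each buyer pays their reservation price, so CS = 0 and the firm captures all surplus.
Change in equilibrium quantity: 130.25 − 65.125 = 65.125.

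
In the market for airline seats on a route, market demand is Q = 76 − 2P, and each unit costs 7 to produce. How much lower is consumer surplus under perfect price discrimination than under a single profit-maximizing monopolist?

CS falls by 240.25

Inverting demand: P = 38 − 0.5Q.
The monopolist equates marginal revenue to marginal cost: 38 − Q = 7, so Q = 31. From demand, P = 22.5.
CS = ½·(38 − 22.5)·31 = 240.25.
A perfectly discriminating monopolist sells every unit with P(Q) ≥ MC(Q), so output equals the competitive quantity Q = 62. Each buyer pays their reservation price, so CS = 0 and the firm captures all surplus.
CS = 0.
Change in consumer surplus: 0 − 240.25 = −240.25.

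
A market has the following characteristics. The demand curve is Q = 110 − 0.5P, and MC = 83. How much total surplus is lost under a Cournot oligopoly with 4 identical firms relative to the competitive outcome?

DWL = 187.69

Inverting demand: P = 220 − 2Q.
Perfect competition: P = MC = 83, so 220 − 2Q = 83 and Q = 68.5.
Cournot with 4 identical firms: the symmetric best-response condition is 220 − 10q = 83. Each firm produces q = 13.7, total output Q = 54.8, price P = 110.4.
DWL is the triangle between Q = 54.8 and Q = 68.5: ½·(68.5 − 54.8)·(110.4 − 83) = 187.69.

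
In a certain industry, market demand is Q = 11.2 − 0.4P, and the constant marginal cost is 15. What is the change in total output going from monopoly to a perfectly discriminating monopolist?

Q rises by 2.6

Inverting demand: P = 28 − 2.5Q.
Monopoly sets MR = MC: 28 − 5Q = 15 ⇒ Q = 2.6, P = 28 − 2.5·2.6 = 21.5.
With perfect price discrimination, output is the efficient level Q = 5.2 (where demand meets MC), but every buyer pays their willingness to pay: CS = 0 and PS = total surplus.
Change in total output: 5.2 − 2.6 = 2.6.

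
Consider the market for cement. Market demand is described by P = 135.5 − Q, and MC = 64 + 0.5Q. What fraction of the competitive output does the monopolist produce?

Q_m/Q_c = 0.6

A monopolist chooses Q where MR = MC. MR = 135.5 − 2Q; setting this equal to 64 + 0.5Q gives Q = 28.6 and P = 106.9.
Under competition P = MC: 135.5 − Q = 64 + 0.5Q ⇒ Q = 143/3, P = 527/6.
Ratio Q_m/Q_c = 28.6/(143/3) = 0.6.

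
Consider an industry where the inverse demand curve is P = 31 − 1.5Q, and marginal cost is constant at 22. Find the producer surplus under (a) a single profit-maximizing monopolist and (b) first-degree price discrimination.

Monopoly: PS = 13.5; Perfect PD: PS = 27

Monopoly sets MR = MC: 31 − 3Q = 22 ⇒ Q = 3, P = 31 − 1.5·3 = 26.5.
PS = (26.5 − 22)·3 = 13.5.
Under first-degree price discrimination the firm charges each unit its demand price and produces up to where P = MC, i.e. Q = 6. Consumer surplus is zero; producer surplus equals total surplus.
PS = ½·(31 − 22)·6 = 27.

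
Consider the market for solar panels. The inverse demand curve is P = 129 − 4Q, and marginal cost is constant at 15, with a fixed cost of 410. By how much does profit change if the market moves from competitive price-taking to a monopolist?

Competitive firms price at marginal cost: P = 15, giving Q = 28.5.
Profit = (15 − 15)·28.5 − 410 = −410.
A monopolist chooses Q where MR = MC. MR = 129 − 8Q; setting this equal to 15 gives Q = 14.25 and P = 72.
Profit = (72 − 15)·14.25 − 410 = 402.25.
Change in profit: 402.25 − −410 = 812.25.

π rises by 812.25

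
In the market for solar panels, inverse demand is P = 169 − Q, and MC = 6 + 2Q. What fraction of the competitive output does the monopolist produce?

A monopolist chooses Q where MR = MC. MR = 169 − 2Q; setting this equal to 6 + 2Q gives Q = 40.75 and P = 128.25.
Under competition P = MC: 169 − Q = 6 + 2Q ⇒ Q = 163/3, P = 344/3.
Ratio Q_m/Q_c = 40.75/(163/3) = 0.75.

Q_m/Q_c = 0.75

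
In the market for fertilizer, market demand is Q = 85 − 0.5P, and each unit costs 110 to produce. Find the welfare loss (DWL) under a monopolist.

Inverting demand: P = 170 − 2Q.
Competitive firms price at marginal cost: P = 110, giving Q = 30.
Monopoly sets MR = MC: 170 − 4Q = 110 ⇒ Q = 15, P = 170 − 2·15 = 140.
DWL is the triangle between Q = 15 and Q = 30: ½·(30 − 15)·(140 − 110) = 225.

DWL = 225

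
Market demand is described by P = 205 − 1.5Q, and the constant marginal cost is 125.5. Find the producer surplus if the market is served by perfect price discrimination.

A perfectly discriminating monopolist sells every unit with P(Q) ≥ MC(Q), so output equals the competitive quantity Q = 53. Each buyer pays their reservation price, so CS = 0 and the firm captures all surplus.
PS = ½·(205 − 125.5)·53 = 2106.75.

PS = 2106.75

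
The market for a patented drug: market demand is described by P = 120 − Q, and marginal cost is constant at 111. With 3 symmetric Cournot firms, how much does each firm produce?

In a 3-firm Cournot equilibrium, symmetry and the first-order condition give q = (120 − 111)/(4) = 2.25. So Q = 6.75 and P = 113.25.

q_i = 2.25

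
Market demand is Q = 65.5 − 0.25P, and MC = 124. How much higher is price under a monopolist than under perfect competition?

P rises by 69

Inverting demand: P = 262 − 4Q.
Under competition P = MC = 124, so Q = (262 − 124)/4 = 34.5.
The monopolist equates marginal revenue to marginal cost: 262 − 8Q = 124, so Q = 17.25. From demand, P = 193.
Change in price: 193 − 124 = 69.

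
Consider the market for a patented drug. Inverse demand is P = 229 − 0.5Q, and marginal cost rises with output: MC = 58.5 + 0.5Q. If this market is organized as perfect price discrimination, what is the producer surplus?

PS = 14535.125

With perfect price discrimination, output is the efficient level Q = 170.5 (where demand meets MC), but every buyer pays their willingness to pay: CS = 0 and PS = total surplus.
PS = ½·(229 − 58.5)·170.5 = 14535.125.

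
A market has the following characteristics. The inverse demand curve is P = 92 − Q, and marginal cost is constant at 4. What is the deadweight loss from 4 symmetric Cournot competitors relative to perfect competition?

DWL = 154.88

Perfect competition: P = MC = 4, so 92 − Q = 4 and Q = 88.
With 4 symmetric Cournot firms, each firm's FOC gives 92 − 5q = 4, so q = 17.6, Q = 4·17.6 = 70.4, and P = 21.6.
DWL is the triangle between Q = 70.4 and Q = 88: ½·(88 − 70.4)·(21.6 − 4) = 154.88.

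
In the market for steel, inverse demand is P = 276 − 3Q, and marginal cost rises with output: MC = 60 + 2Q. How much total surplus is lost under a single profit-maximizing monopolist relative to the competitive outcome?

Competitive equilibrium sets price equal to marginal cost: 276 − 3Q = 60 + 2Q, so Q = 43.2 and P = 146.4.
The monopolist equates marginal revenue to marginal cost: 276 − 6Q = 60 + 2Q, so Q = 27. From demand, P = 195.
CS = ½·(276 − 146.4)·43.2 = 2799.36; PS = (146.4·43.2 − 60·43.2 − ½·2·43.2²) = 1866.24; TS = 4665.6.
CS = ½·(276 − 195)·27 = 1093.5; PS = (195·27 − 60·27 − ½·2·27²) = 2916; TS = 4009.5.
DWL = 4665.6 − 4009.5 = 656.1.

DWL = 656.1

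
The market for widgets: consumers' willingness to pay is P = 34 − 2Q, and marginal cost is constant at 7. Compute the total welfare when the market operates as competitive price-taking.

TS = 182.25

Competitive firms price at marginal cost: P = 7, giving Q = 13.5.
CS = ½·(34 − 7)·13.5 = 182.25; PS = (7 − 7)·13.5 = 0; TS = 182.25.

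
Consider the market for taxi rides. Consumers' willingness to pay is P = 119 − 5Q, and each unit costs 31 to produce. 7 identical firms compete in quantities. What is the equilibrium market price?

P = 42

In a 7-firm Cournot equilibrium, symmetry and the first-order condition give q = (119 − 31)/(40) = 2.2. So Q = 15.4 and P = 42.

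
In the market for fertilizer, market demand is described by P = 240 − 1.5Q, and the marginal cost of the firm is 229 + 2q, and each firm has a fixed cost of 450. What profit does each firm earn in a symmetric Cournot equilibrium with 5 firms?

π_i = −447.5

In a 5-firm Cournot equilibrium, symmetry and the first-order condition give q = (240 − 229)/(11) = 1. So Q = 5 and P = 232.5.
Each firm's profit = 232.5·1 − (229·1 + ½·2·1²) − 450 = −447.5.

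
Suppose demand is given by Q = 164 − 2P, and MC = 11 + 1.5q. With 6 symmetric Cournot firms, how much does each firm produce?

Inverting demand: P = 82 − 0.5Q.
Cournot with 6 identical firms: the symmetric best-response condition is 82 − 3.5q = 11 + 1.5q. Each firm produces q = 14.2, total output Q = 85.2, price P = 39.4.

q_i = 14.2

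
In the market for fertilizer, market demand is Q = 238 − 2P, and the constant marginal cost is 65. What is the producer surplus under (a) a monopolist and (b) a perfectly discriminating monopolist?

Monopoly: PS = 1458; Perfect PD: PS = 2916

Inverting demand: P = 119 − 0.5Q.
Monopoly sets MR = MC: 119 − Q = 65 ⇒ Q = 54, P = 119 − 0.5·54 = 92.
PS = (92 − 65)·54 = 1458.
With perfect price discrimination, output is the efficient level Q = 108 (where demand meets MC), but every buyer pays their willingness to pay: CS = 0 and PS = total surplus.
PS = ½·(119 − 65)·108 = 2916.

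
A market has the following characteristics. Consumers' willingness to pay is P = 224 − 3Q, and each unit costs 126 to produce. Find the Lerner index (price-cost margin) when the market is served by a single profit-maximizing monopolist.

Monopoly sets MR = MC: 224 − 6Q = 126 ⇒ Q = 49/3, P = 224 − 3·49/3 = 175.
Lerner index = (P − MC)/P = (175 − 126)/175 = 0.28.

Lerner index = 0.28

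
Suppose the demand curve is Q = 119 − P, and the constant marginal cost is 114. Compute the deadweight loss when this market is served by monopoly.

DWL = 3.125

Inverting demand: P = 119 − Q.
Under competition P = MC = 114, so Q = (119 − 114)/1 = 5.
A monopolist chooses Q where MR = MC. MR = 119 − 2Q; setting this equal to 114 gives Q = 2.5 and P = 116.5.
DWL is the triangle between Q = 2.5 and Q = 5: ½·(5 − 2.5)·(116.5 − 114) = 3.125.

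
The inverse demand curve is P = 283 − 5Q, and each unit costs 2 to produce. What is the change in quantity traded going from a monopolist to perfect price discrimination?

Q rises by 28.1

A monopolist chooses Q where MR = MC. MR = 283 − 10Q; setting this equal to 2 gives Q = 28.1 and P = 142.5.
With perfect price discrimination, output is the efficient level Q = 56.2 (where demand meets MC), but every buyer pays their willingness to pay: CS = 0 and PS = total surplus.
Change in quantity traded: 56.2 − 28.1 = 28.1.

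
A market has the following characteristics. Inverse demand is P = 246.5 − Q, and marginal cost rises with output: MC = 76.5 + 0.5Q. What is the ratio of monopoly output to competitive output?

Q_m/Q_c = 0.6

Monopoly sets MR = MC: 246.5 − 2Q = 76.5 + 0.5Q ⇒ Q = 68, P = 246.5 − 68 = 178.5.
Competitive equilibrium sets price equal to marginal cost: 246.5 − Q = 76.5 + 0.5Q, so Q = 340/3 and P = 799/6.
Ratio Q_m/Q_c = 68/(340/3) = 0.6.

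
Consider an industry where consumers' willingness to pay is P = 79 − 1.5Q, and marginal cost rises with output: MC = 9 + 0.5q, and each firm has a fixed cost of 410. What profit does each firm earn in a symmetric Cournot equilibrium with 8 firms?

With 8 symmetric Cournot firms, each firm's FOC gives 79 − 13.5q = 9 + 0.5q, so q = 5, Q = 8·5 = 40, and P = 19.
Each firm's profit = 19·5 − (9·5 + ½·0.5·5²) − 410 = −366.25.

π_i = −366.25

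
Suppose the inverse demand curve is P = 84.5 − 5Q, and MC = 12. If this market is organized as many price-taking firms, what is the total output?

Q = 14.5

Competitive firms price at marginal cost: P = 12, giving Q = 14.5.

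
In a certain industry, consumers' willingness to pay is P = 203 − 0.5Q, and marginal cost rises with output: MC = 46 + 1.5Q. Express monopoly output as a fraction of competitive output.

Monopoly sets MR = MC: 203 − Q = 46 + 1.5Q ⇒ Q = 62.8, P = 203 − 0.5·62.8 = 171.6.
Under competition P = MC: 203 − 0.5Q = 46 + 1.5Q ⇒ Q = 78.5, P = 163.75.
Ratio Q_m/Q_c = 62.8/78.5 = 0.8.

Q_m/Q_c = 0.8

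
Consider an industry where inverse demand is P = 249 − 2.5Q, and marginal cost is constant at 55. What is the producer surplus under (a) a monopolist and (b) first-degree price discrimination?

A monopolist chooses Q where MR = MC. MR = 249 − 5Q; setting this equal to 55 gives Q = 38.8 and P = 152.
PS = (152 − 55)·38.8 = 3763.6.
With perfect price discrimination, output is the efficient level Q = 77.6 (where demand meets MC), but every buyer pays their willingness to pay: CS = 0 and PS = total surplus.
PS = ½·(249 − 55)·77.6 = 7527.2.

Monopoly: PS = 3763.6; Perfect PD: PS = 7527.2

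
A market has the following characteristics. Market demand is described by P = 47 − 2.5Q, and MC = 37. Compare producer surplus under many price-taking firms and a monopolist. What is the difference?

Competitive firms price at marginal cost: P = 37, giving Q = 4.
PS = (37 − 37)·4 = 0.
Monopoly sets MR = MC: 47 − 5Q = 37 ⇒ Q = 2, P = 47 − 2.5·2 = 42.
PS = (42 − 37)·2 = 10.
Change in producer surplus: 10 − 0 = 10.

Producer surplus rises by 10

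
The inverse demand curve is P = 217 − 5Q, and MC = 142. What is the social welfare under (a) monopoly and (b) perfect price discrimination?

Monopoly: TS = 421.875; Perfect PD: TS = 562.5

Monopoly sets MR = MC: 217 − 10Q = 142 ⇒ Q = 7.5, P = 217 − 5·7.5 = 179.5.
CS = ½·(217 − 179.5)·7.5 = 140.625; PS = (179.5 − 142)·7.5 = 281.25; TS = 421.875.
Under first-degree price discrimination the firm charges each unit its demand price and produces up to where P = MC, i.e. Q = 15. Consumer surplus is zero; producer surplus equals total surplus.
TS = 562.5 (equal to competitive TS).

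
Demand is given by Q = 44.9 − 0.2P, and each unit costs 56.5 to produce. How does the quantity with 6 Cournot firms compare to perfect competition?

Inverting demand: P = 224.5 − 5Q.
Cournot with 6 identical firms: the symmetric best-response condition is 224.5 − 35q = 56.5. Each firm produces q = 4.8, total output Q = 28.8, price P = 80.5.
Perfect competition: P = MC = 56.5, so 224.5 − 5Q = 56.5 and Q = 33.6.

Cournot: Q = 28.8; Competition: Q = 33.6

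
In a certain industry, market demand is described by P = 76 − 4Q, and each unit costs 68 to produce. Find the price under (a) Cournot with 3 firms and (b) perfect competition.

Cournot: P = 70; Competition: P = 68

With 3 symmetric Cournot firms, each firm's FOC gives 76 − 16q = 68, so q = 0.5, Q = 3·0.5 = 1.5, and P = 70.
Perfect competition: P = MC = 68, so 76 − 4Q = 68 and Q = 2.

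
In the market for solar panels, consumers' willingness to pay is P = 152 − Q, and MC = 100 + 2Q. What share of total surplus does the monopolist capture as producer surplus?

Monopoly sets MR = MC: 152 − 2Q = 100 + 2Q ⇒ Q = 13, P = 152 − 13 = 139.
CS = ½·(152 − 139)·13 = 84.5.
PS = P·Q − VC(Q) = 139·13 − (100·13 + ½·2·13²) = 338.
Share captured = PS/TS = 338/422.5 = 0.8.

PS/TS = 0.8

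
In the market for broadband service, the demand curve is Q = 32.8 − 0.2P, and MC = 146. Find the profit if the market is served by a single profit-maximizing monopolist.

Inverting demand: P = 164 − 5Q.
The monopolist equates marginal revenue to marginal cost: 164 − 10Q = 146, so Q = 1.8. From demand, P = 155.
Profit = (155 − 146)·1.8 = 16.2.

Profit = 16.2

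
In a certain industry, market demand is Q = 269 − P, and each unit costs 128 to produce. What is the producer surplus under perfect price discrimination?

PS = 9940.5

Inverting demand: P = 269 − Q.
With perfect price discrimination, output is the efficient level Q = 141 (where demand meets MC), but every buyer pays their willingness to pay: CS = 0 and PS = total surplus.
PS = ½·(269 − 128)·141 = 9940.5.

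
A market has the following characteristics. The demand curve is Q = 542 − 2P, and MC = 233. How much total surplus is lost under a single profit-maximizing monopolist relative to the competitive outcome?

Inverting demand: P = 271 − 0.5Q.
Under competition P = MC = 233, so Q = (271 − 233)/0.5 = 76.
The monopolist equates marginal revenue to marginal cost: 271 − Q = 233, so Q = 38. From demand, P = 252.
DWL is the triangle between Q = 38 and Q = 76: ½·(76 − 38)·(252 − 233) = 361.

DWL = 361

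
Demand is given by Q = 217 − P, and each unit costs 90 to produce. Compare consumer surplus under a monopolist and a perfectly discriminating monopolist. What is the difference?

Consumer surplus falls by 2016.125

Inverting demand: P = 217 − Q.
The monopolist equates marginal revenue to marginal cost: 217 − 2Q = 90, so Q = 63.5. From demand, P = 153.5.
CS = ½·(217 − 153.5)·63.5 = 2016.125.
With perfect price discrimination, output is the efficient level Q = 127 (where demand meets MC), but every buyer pays their willingness to pay: CS = 0 and PS = total surplus.
CS = 0.
Change in consumer surplus: 0 − 2016.125 = −2016.125.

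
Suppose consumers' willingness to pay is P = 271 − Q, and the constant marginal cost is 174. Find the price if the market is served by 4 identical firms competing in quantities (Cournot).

P = 193.4

With 4 symmetric Cournot firms, each firm's FOC gives 271 − 5q = 174, so q = 19.4, Q = 4·19.4 = 77.6, and P = 193.4.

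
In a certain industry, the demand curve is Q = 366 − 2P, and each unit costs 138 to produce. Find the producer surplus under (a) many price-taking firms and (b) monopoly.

Competition: PS = 0; Monopoly: PS = 1012.5

Inverting demand: P = 183 − 0.5Q.
Competitive firms price at marginal cost: P = 138, giving Q = 90.
PS = (138 − 138)·90 = 0.
Monopoly sets MR = MC: 183 − Q = 138 ⇒ Q = 45, P = 183 − 0.5·45 = 160.5.
PS = (160.5 − 138)·45 = 1012.5.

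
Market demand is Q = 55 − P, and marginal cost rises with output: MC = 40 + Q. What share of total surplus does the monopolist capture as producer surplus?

Inverting demand: P = 55 − Q.
The monopolist equates marginal revenue to marginal cost: 55 − 2Q = 40 + Q, so Q = 5. From demand, P = 50.
CS = ½·(55 − 50)·5 = 12.5.
PS = P·Q − VC(Q) = 50·5 − (40·5 + ½·1·5²) = 37.5.
Share captured = PS/TS = 37.5/50 = 0.75.

PS/TS = 0.75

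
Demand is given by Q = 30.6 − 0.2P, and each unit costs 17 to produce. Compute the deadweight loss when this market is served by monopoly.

DWL = 462.4

Inverting demand: P = 153 − 5Q.
Under competition P = MC = 17, so Q = (153 − 17)/5 = 27.2.
A monopolist chooses Q where MR = MC. MR = 153 − 10Q; setting this equal to 17 gives Q = 13.6 and P = 85.
DWL is the triangle between Q = 13.6 and Q = 27.2: ½·(27.2 − 13.6)·(85 − 17) = 462.4.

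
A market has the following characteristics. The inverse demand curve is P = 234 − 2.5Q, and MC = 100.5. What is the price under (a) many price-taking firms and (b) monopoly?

Competition: P = 100.5; Monopoly: P = 167.25

Under competition P = MC = 100.5, so Q = (234 − 100.5)/2.5 = 53.4.
Monopoly sets MR = MC: 234 − 5Q = 100.5 ⇒ Q = 26.7, P = 234 − 2.5·26.7 = 167.25.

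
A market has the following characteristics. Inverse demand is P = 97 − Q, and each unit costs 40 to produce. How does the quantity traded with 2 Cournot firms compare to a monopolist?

Cournot: Q = 38; Monopoly: Q = 28.5

With 2 symmetric Cournot firms, each firm's FOC gives 97 − 3q = 40, so q = 19, Q = 2·19 = 38, and P = 59.
The monopolist equates marginal revenue to marginal cost: 97 − 2Q = 40, so Q = 28.5. From demand, P = 68.5.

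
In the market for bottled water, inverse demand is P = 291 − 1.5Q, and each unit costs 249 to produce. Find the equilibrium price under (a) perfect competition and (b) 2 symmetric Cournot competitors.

Competition: P = 249; Cournot: P = 263

Competitive firms price at marginal cost: P = 249, giving Q = 28.
Cournot with 2 identical firms: the symmetric best-response condition is 291 − 4.5q = 249. Each firm produces q = 28/3, total output Q = 56/3, price P = 263.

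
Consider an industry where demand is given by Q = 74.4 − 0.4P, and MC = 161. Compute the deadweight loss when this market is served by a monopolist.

Inverting demand: P = 186 − 2.5Q.
Competitive firms price at marginal cost: P = 161, giving Q = 10.
Monopoly sets MR = MC: 186 − 5Q = 161 ⇒ Q = 5, P = 186 − 2.5·5 = 173.5.
DWL is the triangle between Q = 5 and Q = 10: ½·(10 − 5)·(173.5 − 161) = 31.25.

DWL = 31.25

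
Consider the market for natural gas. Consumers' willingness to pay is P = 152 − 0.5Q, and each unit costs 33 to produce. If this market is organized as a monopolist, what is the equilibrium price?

Monopoly sets MR = MC: 152 − Q = 33 ⇒ Q = 119, P = 152 − 0.5·119 = 92.5.

P = 92.5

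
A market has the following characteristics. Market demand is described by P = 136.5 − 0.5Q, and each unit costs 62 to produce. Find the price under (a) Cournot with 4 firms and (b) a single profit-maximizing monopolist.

Cournot: P = 76.9; Monopoly: P = 99.25

Cournot with 4 identical firms: the symmetric best-response condition is 136.5 − 2.5q = 62. Each firm produces q = 29.8, total output Q = 119.2, price P = 76.9.
Monopoly sets MR = MC: 136.5 − Q = 62 ⇒ Q = 74.5, P = 136.5 − 0.5·74.5 = 99.25.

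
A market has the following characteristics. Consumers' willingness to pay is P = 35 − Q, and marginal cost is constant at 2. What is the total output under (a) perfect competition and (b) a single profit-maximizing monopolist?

Under competition P = MC = 2, so Q = (35 − 2)/1 = 33.
Monopoly sets MR = MC: 35 − 2Q = 2 ⇒ Q = 16.5, P = 35 − 16.5 = 18.5.

Competition: Q = 33; Monopoly: Q = 16.5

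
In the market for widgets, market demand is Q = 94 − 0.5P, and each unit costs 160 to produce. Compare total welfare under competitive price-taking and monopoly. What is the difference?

TS falls by 49

Inverting demand: P = 188 − 2Q.
Perfect competition: P = MC = 160, so 188 − 2Q = 160 and Q = 14.
CS = ½·(188 − 160)·14 = 196; PS = (160 − 160)·14 = 0; TS = 196.
The monopolist equates marginal revenue to marginal cost: 188 − 4Q = 160, so Q = 7. From demand, P = 174.
CS = ½·(188 − 174)·7 = 49; PS = (174 − 160)·7 = 98; TS = 147.
Change in total welfare: 147 − 196 = −49.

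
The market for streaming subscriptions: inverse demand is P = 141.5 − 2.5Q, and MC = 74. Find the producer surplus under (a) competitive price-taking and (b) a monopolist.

Under competition P = MC = 74, so Q = (141.5 − 74)/2.5 = 27.
PS = (74 − 74)·27 = 0.
The monopolist equates marginal revenue to marginal cost: 141.5 − 5Q = 74, so Q = 13.5. From demand, P = 107.75.
PS = (107.75 − 74)·13.5 = 455.625.

Competition: PS = 0; Monopoly: PS = 455.625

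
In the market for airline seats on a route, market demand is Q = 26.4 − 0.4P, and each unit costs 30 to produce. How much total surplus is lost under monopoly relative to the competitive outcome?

Inverting demand: P = 66 − 2.5Q.
Under competition P = MC = 30, so Q = (66 − 30)/2.5 = 14.4.
The monopolist equates marginal revenue to marginal cost: 66 − 5Q = 30, so Q = 7.2. From demand, P = 48.
DWL is the triangle between Q = 7.2 and Q = 14.4: ½·(14.4 − 7.2)·(48 − 30) = 64.8.

DWL = 64.8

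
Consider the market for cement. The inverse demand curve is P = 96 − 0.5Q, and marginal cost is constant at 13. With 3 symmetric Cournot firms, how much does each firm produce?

q_i = 41.5

Cournot with 3 identical firms: the symmetric best-response condition is 96 − 2q = 13. Each firm produces q = 41.5, total output Q = 124.5, price P = 33.75.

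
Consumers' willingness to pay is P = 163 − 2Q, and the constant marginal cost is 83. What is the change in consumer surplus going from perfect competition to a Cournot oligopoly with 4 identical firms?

Perfect competition: P = MC = 83, so 163 − 2Q = 83 and Q = 40.
CS = ½·(163 − 83)·40 = 1600.
With 4 symmetric Cournot firms, each firm's FOC gives 163 − 10q = 83, so q = 8, Q = 4·8 = 32, and P = 99.
CS = ½·(163 − 99)·32 = 1024.
Change in consumer surplus: 1024 − 1600 = −576.

CS falls by 576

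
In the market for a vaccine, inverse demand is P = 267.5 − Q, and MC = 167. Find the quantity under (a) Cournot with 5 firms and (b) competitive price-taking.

Cournot with 5 identical firms: the symmetric best-response condition is 267.5 − 6q = 167. Each firm produces q = 16.75, total output Q = 83.75, price P = 183.75.
Perfect competition: P = MC = 167, so 267.5 − Q = 167 and Q = 100.5.

Cournot: Q = 83.75; Competition: Q = 100.5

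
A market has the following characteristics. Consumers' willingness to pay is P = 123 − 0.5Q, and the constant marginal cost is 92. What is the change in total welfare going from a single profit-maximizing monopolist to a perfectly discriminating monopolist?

Total welfare rises by 240.25

Monopoly sets MR = MC: 123 − Q = 92 ⇒ Q = 31, P = 123 − 0.5·31 = 107.5.
CS = ½·(123 − 107.5)·31 = 240.25; PS = (107.5 − 92)·31 = 480.5; TS = 720.75.
With perfect price discrimination, output is the efficient level Q = 62 (where demand meets MC), but every buyer pays their willingness to pay: CS = 0 and PS = total surplus.
TS = 961 (equal to competitive TS).
Change in total welfare: 961 − 720.75 = 240.25.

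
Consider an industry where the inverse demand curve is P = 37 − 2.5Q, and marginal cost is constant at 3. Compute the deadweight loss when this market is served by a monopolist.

Under competition P = MC = 3, so Q = (37 − 3)/2.5 = 13.6.
A monopolist chooses Q where MR = MC. MR = 37 − 5Q; setting this equal to 3 gives Q = 6.8 and P = 20.
DWL is the triangle between Q = 6.8 and Q = 13.6: ½·(13.6 − 6.8)·(20 − 3) = 57.8.

DWL = 57.8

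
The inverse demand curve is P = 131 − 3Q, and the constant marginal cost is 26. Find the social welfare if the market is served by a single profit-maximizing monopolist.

TS = 1378.125

The monopolist equates marginal revenue to marginal cost: 131 − 6Q = 26, so Q = 17.5. From demand, P = 78.5.
CS = ½·(131 − 78.5)·17.5 = 459.375; PS = (78.5 − 26)·17.5 = 918.75; TS = 1378.125.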